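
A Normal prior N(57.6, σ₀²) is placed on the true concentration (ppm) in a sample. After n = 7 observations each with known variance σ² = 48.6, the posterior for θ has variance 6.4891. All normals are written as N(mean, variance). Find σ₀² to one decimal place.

σ₀² = 99.3

For the Normal–Normal model with known σ², precisions add: τ_n = τ₀ + n/σ².
So 1/σ₀² = 1/6.4891 − 7/48.6 = 0.154105 − 0.144033 = 0.010072.
Hence σ₀² = 1/0.010072 ≈ 99.3.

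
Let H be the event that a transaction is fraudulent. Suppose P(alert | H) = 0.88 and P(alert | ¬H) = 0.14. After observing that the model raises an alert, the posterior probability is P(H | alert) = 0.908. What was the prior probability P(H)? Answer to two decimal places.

In odds form, posterior odds = prior odds × likelihood ratio, so prior odds = posterior odds ÷ LR.
Posterior odds = 0.908/(1−0.908) = 9.8696. LR = 0.88/0.14 = 6.2857.
Prior odds = 9.8696/6.2857 = 1.5702, so P(H) = 1.5702/(1+1.5702) ≈ 0.61.

P(H) = 0.61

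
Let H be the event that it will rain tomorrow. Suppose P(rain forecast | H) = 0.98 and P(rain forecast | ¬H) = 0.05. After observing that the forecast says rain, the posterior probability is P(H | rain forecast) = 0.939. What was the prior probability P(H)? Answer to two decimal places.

In odds form, posterior odds = prior odds × likelihood ratio, so prior odds = posterior odds ÷ LR.
Posterior odds = 0.939/(1−0.939) = 15.3934. LR = 0.98/0.05 = 19.6000.
Prior odds = 15.3934/19.6000 = 0.7854, so P(H) = 0.7854/(1+0.7854) ≈ 0.44.

P(H) = 0.44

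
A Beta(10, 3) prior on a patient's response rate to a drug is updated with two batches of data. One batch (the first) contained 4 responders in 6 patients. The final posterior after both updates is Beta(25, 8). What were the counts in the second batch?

11 responders and 3 non-responders

Sequential conjugate updates are equivalent to a single update on the pooled data, so total successes = posterior α − prior α and total failures = posterior β − prior β.
Total across both batches: 25−10=15 responders, 8−3=5 non-responders.
Subtract the first batch: 15−4=11 responders and 5−2=3 non-responders.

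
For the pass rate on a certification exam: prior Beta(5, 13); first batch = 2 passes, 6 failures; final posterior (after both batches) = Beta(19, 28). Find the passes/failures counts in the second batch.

12 passes and 9 failures

Sequential conjugate updates are equivalent to a single update on the pooled data, so total successes = posterior α − prior α and total failures = posterior β − prior β.
Total across both batches: 19−5=14 passes, 28−13=15 failures.
Subtract the first batch: 14−2=12 passes and 15−6=9 failures.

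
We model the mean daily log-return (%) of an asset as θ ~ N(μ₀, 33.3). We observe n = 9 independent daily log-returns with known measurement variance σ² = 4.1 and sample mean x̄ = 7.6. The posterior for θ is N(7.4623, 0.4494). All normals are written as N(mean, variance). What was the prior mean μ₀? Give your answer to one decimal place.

With known observation variance, the Normal–Normal posterior has precision τ_n = τ₀ + n/σ² and mean μ_n = (τ₀μ₀ + (n/σ²)x̄)/τ_n.
Here τ₀ = 1/33.3 = 0.030030 and τ_data = 9/4.1 = 2.195122, so τ_n = 2.225152.
Rearranging for μ₀: μ₀ = (μ_n·τ_n − τ_data·x̄)/τ₀ = (7.4623·2.225152 − 2.195122·7.6) / 0.030030 = -0.078175/0.030030 ≈ -2.6.

μ₀ = -2.6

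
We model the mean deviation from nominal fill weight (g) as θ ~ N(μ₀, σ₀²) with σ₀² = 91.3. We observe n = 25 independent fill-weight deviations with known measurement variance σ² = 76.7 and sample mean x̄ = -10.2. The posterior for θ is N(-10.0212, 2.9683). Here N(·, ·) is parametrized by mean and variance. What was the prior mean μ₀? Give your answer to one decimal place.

With known observation variance, the Normal–Normal posterior has precision τ_n = τ₀ + n/σ² and mean μ_n = (τ₀μ₀ + (n/σ²)x̄)/τ_n.
Here τ₀ = 1/91.3 = 0.010953 and τ_data = 25/76.7 = 0.325945, so τ_n = 0.336898.
Rearranging for μ₀: μ₀ = (μ_n·τ_n − τ_data·x̄)/τ₀ = (-10.0212·0.336898 − 0.325945·-10.2) / 0.010953 = -0.051483/0.010953 ≈ -4.7.

μ₀ = -4.7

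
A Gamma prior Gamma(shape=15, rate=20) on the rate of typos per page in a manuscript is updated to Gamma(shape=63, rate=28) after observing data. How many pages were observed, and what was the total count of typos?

Gamma–Poisson conjugacy: posterior shape = α + Σxᵢ, posterior rate = β + n.
Matching: Σxᵢ = 63 − 15 = 48 and n = 28 − 20 = 8.

n = 8 pages with total 48 typos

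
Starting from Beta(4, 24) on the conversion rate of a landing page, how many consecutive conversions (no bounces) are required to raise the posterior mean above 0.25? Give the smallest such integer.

After k conversions and 0 bounces the posterior is Beta(4+k, 24), with mean (4+k)/(4+24+k).
Set (4+k)/(28+k) > 0.25 and solve: k > (0.25·28 − 4)/(1 − 0.25) = 4.000.
The smallest integer exceeding 4.000 is 5, and checking k=5: (9)/(33) = 0.2727 > 0.25.

k = 5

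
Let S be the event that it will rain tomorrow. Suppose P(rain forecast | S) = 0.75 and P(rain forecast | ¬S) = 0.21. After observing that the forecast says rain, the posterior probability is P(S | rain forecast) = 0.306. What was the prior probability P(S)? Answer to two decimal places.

Bayes' rule in odds form gives O(S|E) = O(S)·[P(E|S)/P(E|¬S)], hence O(S) = O(S|E)/LR.
Posterior odds = 0.306/(1−0.306) = 0.4409. LR = 0.75/0.21 = 3.5714.
Prior odds = 0.4409/3.5714 = 0.1235, so P(S) = 0.1235/(1+0.1235) ≈ 0.11.

P(S) = 0.11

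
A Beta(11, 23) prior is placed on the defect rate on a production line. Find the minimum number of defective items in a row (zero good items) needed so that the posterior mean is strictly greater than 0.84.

k = 110

After k defective items and 0 good items the posterior is Beta(11+k, 23), with mean (11+k)/(11+23+k).
Set (11+k)/(34+k) > 0.84 and solve: k > (0.84·34 − 11)/(1 − 0.84) = 109.750.
The smallest integer exceeding 109.750 is 110, and checking k=110: (121)/(144) = 0.8403 > 0.84.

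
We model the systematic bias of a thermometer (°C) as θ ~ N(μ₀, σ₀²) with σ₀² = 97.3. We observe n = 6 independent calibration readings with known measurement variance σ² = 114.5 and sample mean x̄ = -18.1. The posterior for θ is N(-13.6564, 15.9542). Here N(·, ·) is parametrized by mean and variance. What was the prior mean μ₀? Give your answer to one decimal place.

μ₀ = 9.0

The posterior mean is a precision-weighted average: μ_n = (τ₀μ₀ + τ_data·x̄)/(τ₀+τ_data), with τ₀=1/σ₀² and τ_data=n/σ².
Here τ₀ = 1/97.3 = 0.010277 and τ_data = 6/114.5 = 0.052402, so τ_n = 0.062679.
Rearranging for μ₀: μ₀ = (μ_n·τ_n − τ_data·x̄)/τ₀ = (-13.6564·0.062679 − 0.052402·-18.1) / 0.010277 = 0.092507/0.010277 ≈ 9.0.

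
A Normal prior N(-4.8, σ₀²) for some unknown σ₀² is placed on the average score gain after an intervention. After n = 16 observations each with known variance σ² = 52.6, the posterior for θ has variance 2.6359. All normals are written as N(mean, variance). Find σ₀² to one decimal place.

σ₀² = 13.3

For the Normal–Normal model with known σ², precisions add: τ_n = τ₀ + n/σ².
So 1/σ₀² = 1/2.6359 − 16/52.6 = 0.379377 − 0.304183 = 0.075194.
Hence σ₀² = 1/0.075194 ≈ 13.3.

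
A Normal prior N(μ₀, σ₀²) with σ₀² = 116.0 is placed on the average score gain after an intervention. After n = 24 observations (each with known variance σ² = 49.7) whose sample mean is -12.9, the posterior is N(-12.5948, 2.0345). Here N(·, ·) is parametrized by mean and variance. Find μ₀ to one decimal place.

The posterior mean is a precision-weighted average: μ_n = (τ₀μ₀ + τ_data·x̄)/(τ₀+τ_data), with τ₀=1/σ₀² and τ_data=n/σ².
Here τ₀ = 1/116.0 = 0.008621 and τ_data = 24/49.7 = 0.482897, so τ_n = 0.491518.
Rearranging for μ₀: μ₀ = (μ_n·τ_n − τ_data·x̄)/τ₀ = (-12.5948·0.491518 − 0.482897·-12.9) / 0.008621 = 0.038800/0.008621 ≈ 4.5.

μ₀ = 4.5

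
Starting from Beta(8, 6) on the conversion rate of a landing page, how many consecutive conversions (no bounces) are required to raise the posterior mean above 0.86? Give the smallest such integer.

k = 29

After k conversions and 0 bounces the posterior is Beta(8+k, 6), with mean (8+k)/(8+6+k).
Set (8+k)/(14+k) > 0.86 and solve: k > (0.86·14 − 8)/(1 − 0.86) = 28.857.
The smallest integer exceeding 28.857 is 29, and checking k=29: (37)/(43) = 0.8605 > 0.86.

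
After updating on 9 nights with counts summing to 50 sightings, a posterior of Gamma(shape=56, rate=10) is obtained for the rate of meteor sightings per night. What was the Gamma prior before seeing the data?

Gamma(shape=6, rate=1)

A Gamma(α, β) prior (rate parametrization) on a Poisson rate with n observations summing to S gives posterior Gamma(α+S, β+n).
So α = 56 − 50 = 6 and β = 10 − 9 = 1.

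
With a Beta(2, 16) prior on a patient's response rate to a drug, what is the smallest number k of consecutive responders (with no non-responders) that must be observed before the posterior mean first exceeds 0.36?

After k responders and 0 non-responders the posterior is Beta(2+k, 16), with mean (2+k)/(2+16+k).
Set (2+k)/(18+k) > 0.36 and solve: k > (0.36·18 − 2)/(1 − 0.36) = 7.000.
The smallest integer exceeding 7.000 is 8.

k = 8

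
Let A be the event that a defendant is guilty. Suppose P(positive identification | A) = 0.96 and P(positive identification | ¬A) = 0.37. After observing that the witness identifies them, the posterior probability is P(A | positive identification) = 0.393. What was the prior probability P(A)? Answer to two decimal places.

In odds form, posterior odds = prior odds × likelihood ratio, so prior odds = posterior odds ÷ LR.
Posterior odds = 0.393/(1−0.393) = 0.6474. LR = 0.96/0.37 = 2.5946.
Prior odds = 0.6474/2.5946 = 0.2495, so P(A) = 0.2495/(1+0.2495) ≈ 0.20.

P(A) = 0.20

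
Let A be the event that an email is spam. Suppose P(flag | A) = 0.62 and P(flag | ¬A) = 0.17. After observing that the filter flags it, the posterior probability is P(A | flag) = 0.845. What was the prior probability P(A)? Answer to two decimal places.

In odds form, posterior odds = prior odds × likelihood ratio, so prior odds = posterior odds ÷ LR.
Posterior odds = 0.845/(1−0.845) = 5.4516. LR = 0.62/0.17 = 3.6471.
Prior odds = 5.4516/3.6471 = 1.4948, so P(A) = 1.4948/(1+1.4948) ≈ 0.60.

P(A) = 0.60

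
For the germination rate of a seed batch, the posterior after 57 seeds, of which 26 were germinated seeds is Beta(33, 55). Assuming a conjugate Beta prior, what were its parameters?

A Beta(a, b) prior with s successes and f failures in binomial data gives a Beta(a+s, b+f) posterior.
So a = 33 − 26 = 7 and b = 55 − 31 = 24.

Beta(7, 24)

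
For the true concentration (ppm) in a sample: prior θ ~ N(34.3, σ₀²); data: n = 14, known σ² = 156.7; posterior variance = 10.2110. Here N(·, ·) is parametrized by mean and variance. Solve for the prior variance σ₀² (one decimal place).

σ₀² = 116.4

Posterior precision equals prior precision plus data precision: 1/σ_n² = 1/σ₀² + n/σ².
So 1/σ₀² = 1/10.2110 − 14/156.7 = 0.097934 − 0.089343 = 0.008591.
Hence σ₀² = 1/0.008591 ≈ 116.4.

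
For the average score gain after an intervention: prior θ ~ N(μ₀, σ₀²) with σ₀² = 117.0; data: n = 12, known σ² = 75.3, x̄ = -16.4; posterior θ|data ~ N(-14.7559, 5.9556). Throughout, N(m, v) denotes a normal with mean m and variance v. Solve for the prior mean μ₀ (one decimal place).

μ₀ = 15.9

The posterior mean is a precision-weighted average: μ_n = (τ₀μ₀ + τ_data·x̄)/(τ₀+τ_data), with τ₀=1/σ₀² and τ_data=n/σ².
Here τ₀ = 1/117.0 = 0.008547 and τ_data = 12/75.3 = 0.159363, so τ_n = 0.167910.
Rearranging for μ₀: μ₀ = (μ_n·τ_n − τ_data·x̄)/τ₀ = (-14.7559·0.167910 − 0.159363·-16.4) / 0.008547 = 0.135890/0.008547 ≈ 15.9.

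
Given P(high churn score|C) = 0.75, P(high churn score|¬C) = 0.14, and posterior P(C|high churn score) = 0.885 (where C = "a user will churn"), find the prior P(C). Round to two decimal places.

Bayes' rule in odds form gives O(C|E) = O(C)·[P(E|C)/P(E|¬C)], hence O(C) = O(C|E)/LR.
Posterior odds = 0.885/(1−0.885) = 7.6957. LR = 0.75/0.14 = 5.3571.
Prior odds = 7.6957/5.3571 = 1.4365, so P(C) = 1.4365/(1+1.4365) ≈ 0.59.

P(C) = 0.59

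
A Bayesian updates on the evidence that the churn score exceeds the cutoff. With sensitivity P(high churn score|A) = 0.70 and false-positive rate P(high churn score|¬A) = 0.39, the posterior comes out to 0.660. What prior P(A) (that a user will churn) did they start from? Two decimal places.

Bayes' rule in odds form gives O(A|E) = O(A)·[P(E|A)/P(E|¬A)], hence O(A) = O(A|E)/LR.
Posterior odds = 0.660/(1−0.660) = 1.9412. LR = 0.70/0.39 = 1.7949.
Prior odds = 1.9412/1.7949 = 1.0815, so P(A) = 1.0815/(1+1.0815) ≈ 0.52.

P(A) = 0.52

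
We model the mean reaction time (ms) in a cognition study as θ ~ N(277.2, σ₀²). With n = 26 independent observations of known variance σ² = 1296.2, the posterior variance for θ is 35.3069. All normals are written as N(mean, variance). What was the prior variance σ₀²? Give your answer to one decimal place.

Posterior precision equals prior precision plus data precision: 1/σ_n² = 1/σ₀² + n/σ².
So 1/σ₀² = 1/35.3069 − 26/1296.2 = 0.028323 − 0.020059 = 0.008264.
Hence σ₀² = 1/0.008264 ≈ 121.0.

σ₀² = 121.0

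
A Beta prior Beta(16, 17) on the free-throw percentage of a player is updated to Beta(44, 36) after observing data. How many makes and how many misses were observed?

Beta is conjugate to the binomial likelihood: posterior = Beta(a+s, b+f).
Match parameters: s=44−16=28, f=36−17=19.

28 makes and 19 misses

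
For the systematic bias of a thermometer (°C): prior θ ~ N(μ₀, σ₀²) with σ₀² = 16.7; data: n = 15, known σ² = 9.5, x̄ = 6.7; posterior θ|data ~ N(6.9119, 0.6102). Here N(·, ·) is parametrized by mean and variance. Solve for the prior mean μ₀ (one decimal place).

μ₀ = 12.5

With known observation variance, the Normal–Normal posterior has precision τ_n = τ₀ + n/σ² and mean μ_n = (τ₀μ₀ + (n/σ²)x̄)/τ_n.
Here τ₀ = 1/16.7 = 0.059880 and τ_data = 15/9.5 = 1.578947, so τ_n = 1.638827.
Rearranging for μ₀: μ₀ = (μ_n·τ_n − τ_data·x̄)/τ₀ = (6.9119·1.638827 − 1.578947·6.7) / 0.059880 = 0.748463/0.059880 ≈ 12.5.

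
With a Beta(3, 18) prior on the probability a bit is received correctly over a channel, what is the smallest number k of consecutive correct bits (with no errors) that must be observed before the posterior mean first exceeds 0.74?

After k correct bits and 0 errors the posterior is Beta(3+k, 18), with mean (3+k)/(3+18+k).
Set (3+k)/(21+k) > 0.74 and solve: k > (0.74·21 − 3)/(1 − 0.74) = 48.231.
The smallest integer exceeding 48.231 is 49, and checking k=49: (52)/(70) = 0.7429 > 0.74.

k = 49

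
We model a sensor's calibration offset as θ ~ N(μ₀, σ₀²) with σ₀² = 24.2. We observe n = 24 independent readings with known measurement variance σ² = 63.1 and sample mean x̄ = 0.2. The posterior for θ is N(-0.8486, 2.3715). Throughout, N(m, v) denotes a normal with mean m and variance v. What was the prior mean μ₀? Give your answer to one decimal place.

The posterior mean is a precision-weighted average: μ_n = (τ₀μ₀ + τ_data·x̄)/(τ₀+τ_data), with τ₀=1/σ₀² and τ_data=n/σ².
Here τ₀ = 1/24.2 = 0.041322 and τ_data = 24/63.1 = 0.380349, so τ_n = 0.421671.
Rearranging for μ₀: μ₀ = (μ_n·τ_n − τ_data·x̄)/τ₀ = (-0.8486·0.421671 − 0.380349·0.2) / 0.041322 = -0.433900/0.041322 ≈ -10.5.

μ₀ = -10.5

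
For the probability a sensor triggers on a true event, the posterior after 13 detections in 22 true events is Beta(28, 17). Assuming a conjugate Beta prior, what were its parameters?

Under Beta–binomial conjugacy the posterior parameters are (α+s, β+f).
So α = 28 − 13 = 15 and β = 17 − 9 = 8.

Beta(15, 8)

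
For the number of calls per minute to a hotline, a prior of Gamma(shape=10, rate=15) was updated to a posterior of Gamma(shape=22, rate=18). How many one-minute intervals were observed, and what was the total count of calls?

n = 3 one-minute intervals with total 12 calls

Gamma–Poisson conjugacy: posterior shape = α + Σxᵢ, posterior rate = β + n.
Matching: Σxᵢ = 22 − 10 = 12 and n = 18 − 15 = 3.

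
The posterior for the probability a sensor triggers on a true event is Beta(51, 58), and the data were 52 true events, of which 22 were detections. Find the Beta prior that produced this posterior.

Beta(29, 28)

A Beta(a, b) prior with s successes and f failures in binomial data gives a Beta(a+s, b+f) posterior.
Subtract the data counts: 51−22=29, 58−30=28.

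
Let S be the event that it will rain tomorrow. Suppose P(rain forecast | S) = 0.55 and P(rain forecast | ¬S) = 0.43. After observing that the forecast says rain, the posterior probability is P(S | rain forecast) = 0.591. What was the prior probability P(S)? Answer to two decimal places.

P(S) = 0.53

In odds form, posterior odds = prior odds × likelihood ratio, so prior odds = posterior odds ÷ LR.
Posterior odds = 0.591/(1−0.591) = 1.4450. LR = 0.55/0.43 = 1.2791.
Prior odds = 1.4450/1.2791 = 1.1297, so P(S) = 1.1297/(1+1.1297) ≈ 0.53.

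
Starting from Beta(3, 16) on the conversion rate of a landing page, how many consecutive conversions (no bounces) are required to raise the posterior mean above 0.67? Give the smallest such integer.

k = 30

After k conversions and 0 bounces the posterior is Beta(3+k, 16), with mean (3+k)/(3+16+k).
Set (3+k)/(19+k) > 0.67 and solve: k > (0.67·19 − 3)/(1 − 0.67) = 29.485.
The smallest integer exceeding 29.485 is 30.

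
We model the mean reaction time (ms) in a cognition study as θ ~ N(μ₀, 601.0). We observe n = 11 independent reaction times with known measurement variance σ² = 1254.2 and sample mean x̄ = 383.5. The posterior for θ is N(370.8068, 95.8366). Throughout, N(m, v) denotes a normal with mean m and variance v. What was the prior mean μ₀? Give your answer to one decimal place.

μ₀ = 303.9

With known observation variance, the Normal–Normal posterior has precision τ_n = τ₀ + n/σ² and mean μ_n = (τ₀μ₀ + (n/σ²)x̄)/τ_n.
Here τ₀ = 1/601.0 = 0.001664 and τ_data = 11/1254.2 = 0.008771, so τ_n = 0.010435.
Rearranging for μ₀: μ₀ = (μ_n·τ_n − τ_data·x̄)/τ₀ = (370.8068·0.010435 − 0.008771·383.5) / 0.001664 = 0.505690/0.001664 ≈ 303.9.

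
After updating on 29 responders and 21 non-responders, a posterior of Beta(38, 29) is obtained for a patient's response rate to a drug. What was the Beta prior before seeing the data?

Beta(9, 8)

Beta is conjugate to the binomial likelihood: posterior = Beta(a+s, b+f).
So a = 38 − 29 = 9 and b = 29 − 21 = 8.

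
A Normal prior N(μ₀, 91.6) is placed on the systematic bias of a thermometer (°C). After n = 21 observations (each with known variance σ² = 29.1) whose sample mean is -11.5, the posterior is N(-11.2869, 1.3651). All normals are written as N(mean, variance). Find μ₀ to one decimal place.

μ₀ = 2.8

The posterior mean is a precision-weighted average: μ_n = (τ₀μ₀ + τ_data·x̄)/(τ₀+τ_data), with τ₀=1/σ₀² and τ_data=n/σ².
Here τ₀ = 1/91.6 = 0.010917 and τ_data = 21/29.1 = 0.721649, so τ_n = 0.732566.
Rearranging for μ₀: μ₀ = (μ_n·τ_n − τ_data·x̄)/τ₀ = (-11.2869·0.732566 − 0.721649·-11.5) / 0.010917 = 0.030564/0.010917 ≈ 2.8.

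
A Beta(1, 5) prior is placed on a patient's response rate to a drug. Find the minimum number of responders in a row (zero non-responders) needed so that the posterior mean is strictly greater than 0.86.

k = 30

After k responders and 0 non-responders the posterior is Beta(1+k, 5), with mean (1+k)/(1+5+k).
Set (1+k)/(6+k) > 0.86 and solve: k > (0.86·6 − 1)/(1 − 0.86) = 29.714.
The smallest integer exceeding 29.714 is 30, and checking k=30: (31)/(36) = 0.8611 > 0.86.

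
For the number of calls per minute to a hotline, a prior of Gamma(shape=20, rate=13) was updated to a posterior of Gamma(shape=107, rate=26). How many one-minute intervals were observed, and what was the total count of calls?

n = 13 one-minute intervals with total 87 calls

Gamma–Poisson conjugacy: posterior shape = α + Σxᵢ, posterior rate = β + n.
Matching: Σxᵢ = 107 − 20 = 87 and n = 26 − 13 = 13.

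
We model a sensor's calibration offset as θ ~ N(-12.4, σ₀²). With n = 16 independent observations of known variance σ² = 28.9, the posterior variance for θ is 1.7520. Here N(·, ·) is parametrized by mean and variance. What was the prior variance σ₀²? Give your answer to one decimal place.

Posterior precision equals prior precision plus data precision: 1/σ_n² = 1/σ₀² + n/σ².
So 1/σ₀² = 1/1.7520 − 16/28.9 = 0.570776 − 0.553633 = 0.017143.
Hence σ₀² = 1/0.017143 ≈ 58.3.

σ₀² = 58.3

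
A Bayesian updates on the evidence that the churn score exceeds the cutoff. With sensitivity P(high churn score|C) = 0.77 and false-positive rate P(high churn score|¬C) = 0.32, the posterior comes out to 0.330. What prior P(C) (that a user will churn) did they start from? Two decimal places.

In odds form, posterior odds = prior odds × likelihood ratio, so prior odds = posterior odds ÷ LR.
Posterior odds = 0.330/(1−0.330) = 0.4925. LR = 0.77/0.32 = 2.4062.
Prior odds = 0.4925/2.4062 = 0.2047, so P(C) = 0.2047/(1+0.2047) ≈ 0.17.

P(C) = 0.17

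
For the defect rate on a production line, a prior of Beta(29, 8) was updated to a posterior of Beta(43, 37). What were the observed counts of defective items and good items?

14 defective items and 29 good items

Under Beta–binomial conjugacy the posterior parameters are (a+s, b+f).
So s = 43 − 29 = 14 and f = 37 − 8 = 29.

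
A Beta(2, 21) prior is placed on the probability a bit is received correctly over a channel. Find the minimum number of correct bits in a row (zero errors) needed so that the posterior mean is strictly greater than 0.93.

After k correct bits and 0 errors the posterior is Beta(2+k, 21), with mean (2+k)/(2+21+k).
Set (2+k)/(23+k) > 0.93 and solve: k > (0.93·23 − 2)/(1 − 0.93) = 277.000.
The smallest integer exceeding 277.000 is 278.

k = 278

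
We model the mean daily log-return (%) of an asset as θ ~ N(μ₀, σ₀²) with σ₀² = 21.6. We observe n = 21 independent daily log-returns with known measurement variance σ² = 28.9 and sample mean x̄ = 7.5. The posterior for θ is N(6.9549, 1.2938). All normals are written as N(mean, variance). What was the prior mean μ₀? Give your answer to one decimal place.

With known observation variance, the Normal–Normal posterior has precision τ_n = τ₀ + n/σ² and mean μ_n = (τ₀μ₀ + (n/σ²)x̄)/τ_n.
Here τ₀ = 1/21.6 = 0.046296 and τ_data = 21/28.9 = 0.726644, so τ_n = 0.772940.
Rearranging for μ₀: μ₀ = (μ_n·τ_n − τ_data·x̄)/τ₀ = (6.9549·0.772940 − 0.726644·7.5) / 0.046296 = -0.074110/0.046296 ≈ -1.6.

μ₀ = -1.6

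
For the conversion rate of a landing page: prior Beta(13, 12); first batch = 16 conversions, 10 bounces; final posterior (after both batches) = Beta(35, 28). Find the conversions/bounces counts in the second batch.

Sequential conjugate updates are equivalent to a single update on the pooled data, so total successes = posterior α − prior α and total failures = posterior β − prior β.
Total across both batches: 35−13=22 conversions, 28−12=16 bounces.
Subtract the first batch: 22−16=6 conversions and 16−10=6 bounces.

6 conversions and 6 bounces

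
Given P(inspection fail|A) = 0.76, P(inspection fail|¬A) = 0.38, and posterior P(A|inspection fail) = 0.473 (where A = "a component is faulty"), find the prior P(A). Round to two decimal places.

P(A) = 0.31

In odds form, posterior odds = prior odds × likelihood ratio, so prior odds = posterior odds ÷ LR.
Posterior odds = 0.473/(1−0.473) = 0.8975. LR = 0.76/0.38 = 2.0000.
Prior odds = 0.8975/2.0000 = 0.4487, so P(A) = 0.4487/(1+0.4487) ≈ 0.31.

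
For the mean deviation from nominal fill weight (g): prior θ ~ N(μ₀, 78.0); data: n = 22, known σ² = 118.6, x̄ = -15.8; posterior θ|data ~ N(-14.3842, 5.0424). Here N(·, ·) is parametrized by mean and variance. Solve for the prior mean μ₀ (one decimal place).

With known observation variance, the Normal–Normal posterior has precision τ_n = τ₀ + n/σ² and mean μ_n = (τ₀μ₀ + (n/σ²)x̄)/τ_n.
Here τ₀ = 1/78.0 = 0.012821 and τ_data = 22/118.6 = 0.185497, so τ_n = 0.198318.
Rearranging for μ₀: μ₀ = (μ_n·τ_n − τ_data·x̄)/τ₀ = (-14.3842·0.198318 − 0.185497·-15.8) / 0.012821 = 0.078207/0.012821 ≈ 6.1.

μ₀ = 6.1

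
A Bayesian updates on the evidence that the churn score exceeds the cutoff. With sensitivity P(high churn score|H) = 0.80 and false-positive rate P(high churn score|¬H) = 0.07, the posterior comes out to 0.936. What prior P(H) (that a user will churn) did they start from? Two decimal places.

Bayes' rule in odds form gives O(H|E) = O(H)·[P(E|H)/P(E|¬H)], hence O(H) = O(H|E)/LR.
Posterior odds = 0.936/(1−0.936) = 14.6250. LR = 0.80/0.07 = 11.4286.
Prior odds = 14.6250/11.4286 = 1.2797, so P(H) = 1.2797/(1+1.2797) ≈ 0.56.

P(H) = 0.56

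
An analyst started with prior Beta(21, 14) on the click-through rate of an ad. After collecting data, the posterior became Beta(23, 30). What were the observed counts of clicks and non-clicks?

Under Beta–binomial conjugacy the posterior parameters are (a+s, b+f).
So s = 23 − 21 = 2 and f = 30 − 14 = 16.

2 clicks and 16 non-clicks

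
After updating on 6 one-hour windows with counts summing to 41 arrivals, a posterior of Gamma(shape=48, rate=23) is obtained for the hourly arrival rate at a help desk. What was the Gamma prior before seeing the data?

A Gamma(α, β) prior (rate parametrization) on a Poisson rate with n observations summing to S gives posterior Gamma(α+S, β+n).
So α = 48 − 41 = 7 and β = 23 − 6 = 17.

Gamma(shape=7, rate=17)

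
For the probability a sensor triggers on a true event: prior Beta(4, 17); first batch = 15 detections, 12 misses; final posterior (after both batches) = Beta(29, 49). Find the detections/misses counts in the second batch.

10 detections and 20 misses

Sequential conjugate updates are equivalent to a single update on the pooled data, so total successes = posterior α − prior α and total failures = posterior β − prior β.
Total across both batches: 29−4=25 detections, 49−17=32 misses.
Subtract the first batch: 25−15=10 detections and 32−12=20 misses.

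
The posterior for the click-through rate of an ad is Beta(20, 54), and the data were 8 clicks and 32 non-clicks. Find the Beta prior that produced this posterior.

Beta(12, 22)

A Beta(a, b) prior with s successes and f failures in binomial data gives a Beta(a+s, b+f) posterior.
Subtract the data counts: 20−8=12, 54−32=22.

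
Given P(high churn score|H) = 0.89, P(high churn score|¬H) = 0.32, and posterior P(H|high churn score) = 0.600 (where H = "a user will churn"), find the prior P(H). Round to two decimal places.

In odds form, posterior odds = prior odds × likelihood ratio, so prior odds = posterior odds ÷ LR.
Posterior odds = 0.600/(1−0.600) = 1.5000. LR = 0.89/0.32 = 2.7812.
Prior odds = 1.5000/2.7812 = 0.5393, so P(H) = 0.5393/(1+0.5393) ≈ 0.35.

P(H) = 0.35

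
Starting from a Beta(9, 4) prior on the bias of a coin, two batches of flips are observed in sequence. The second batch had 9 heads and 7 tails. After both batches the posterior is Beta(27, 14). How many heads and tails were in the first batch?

9 heads and 3 tails

Because Beta–binomial updating is additive in the counts, the combined data contributed (α_post−α_prior, β_post−β_prior) successes and failures.
Total across both batches: 27−9=18 heads, 14−4=10 tails.
Subtract the second batch: 18−9=9 heads and 10−7=3 tails.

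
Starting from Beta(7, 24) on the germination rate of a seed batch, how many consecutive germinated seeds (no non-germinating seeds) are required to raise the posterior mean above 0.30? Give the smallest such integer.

After k germinated seeds and 0 non-germinating seeds the posterior is Beta(7+k, 24), with mean (7+k)/(7+24+k).
Set (7+k)/(31+k) > 0.30 and solve: k > (0.30·31 − 7)/(1 − 0.30) = 3.286.
The smallest integer exceeding 3.286 is 4.

k = 4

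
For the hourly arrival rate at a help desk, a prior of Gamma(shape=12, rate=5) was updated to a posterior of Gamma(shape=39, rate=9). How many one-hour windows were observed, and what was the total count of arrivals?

n = 4 one-hour windows with total 27 arrivals

A Gamma(α, β) prior (rate parametrization) on a Poisson rate with n observations summing to S gives posterior Gamma(α+S, β+n).
Matching: Σxᵢ = 39 − 12 = 27 and n = 9 − 5 = 4.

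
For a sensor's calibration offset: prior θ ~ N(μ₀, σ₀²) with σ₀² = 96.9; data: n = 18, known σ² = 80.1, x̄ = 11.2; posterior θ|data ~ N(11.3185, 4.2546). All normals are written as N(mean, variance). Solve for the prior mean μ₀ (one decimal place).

With known observation variance, the Normal–Normal posterior has precision τ_n = τ₀ + n/σ² and mean μ_n = (τ₀μ₀ + (n/σ²)x̄)/τ_n.
Here τ₀ = 1/96.9 = 0.010320 and τ_data = 18/80.1 = 0.224719, so τ_n = 0.235039.
Rearranging for μ₀: μ₀ = (μ_n·τ_n − τ_data·x̄)/τ₀ = (11.3185·0.235039 − 0.224719·11.2) / 0.010320 = 0.143436/0.010320 ≈ 13.9.

μ₀ = 13.9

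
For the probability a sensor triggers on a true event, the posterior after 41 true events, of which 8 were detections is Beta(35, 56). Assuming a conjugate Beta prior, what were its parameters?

Beta is conjugate to the binomial likelihood: posterior = Beta(α+s, β+f).
So α = 35 − 8 = 27 and β = 56 − 33 = 23.

Beta(27, 23)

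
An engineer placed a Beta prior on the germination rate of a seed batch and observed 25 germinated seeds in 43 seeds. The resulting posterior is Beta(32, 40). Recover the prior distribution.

Under Beta–binomial conjugacy the posterior parameters are (α+s, β+f).
So α = 32 − 25 = 7 and β = 40 − 18 = 22.

Beta(7, 22)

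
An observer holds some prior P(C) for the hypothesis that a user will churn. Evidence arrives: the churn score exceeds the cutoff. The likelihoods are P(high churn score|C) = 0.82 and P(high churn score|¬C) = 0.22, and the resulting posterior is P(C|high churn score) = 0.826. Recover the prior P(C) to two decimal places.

P(C) = 0.56

Bayes' rule in odds form gives O(C|E) = O(C)·[P(E|C)/P(E|¬C)], hence O(C) = O(C|E)/LR.
Posterior odds = 0.826/(1−0.826) = 4.7471. LR = 0.82/0.22 = 3.7273.
Prior odds = 4.7471/3.7273 = 1.2736, so P(C) = 1.2736/(1+1.2736) ≈ 0.56.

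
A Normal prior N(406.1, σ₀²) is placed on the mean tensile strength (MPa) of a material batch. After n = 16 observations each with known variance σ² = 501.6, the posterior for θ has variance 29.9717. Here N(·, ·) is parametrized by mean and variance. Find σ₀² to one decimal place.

For the Normal–Normal model with known σ², precisions add: τ_n = τ₀ + n/σ².
So 1/σ₀² = 1/29.9717 − 16/501.6 = 0.033365 − 0.031898 = 0.001467.
Hence σ₀² = 1/0.001467 ≈ 681.7.

σ₀² = 681.7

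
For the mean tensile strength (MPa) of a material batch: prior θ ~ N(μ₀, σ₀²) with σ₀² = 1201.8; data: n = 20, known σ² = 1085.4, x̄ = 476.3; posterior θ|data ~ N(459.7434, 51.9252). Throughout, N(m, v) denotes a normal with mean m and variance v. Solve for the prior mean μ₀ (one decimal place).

μ₀ = 93.1

With known observation variance, the Normal–Normal posterior has precision τ_n = τ₀ + n/σ² and mean μ_n = (τ₀μ₀ + (n/σ²)x̄)/τ_n.
Here τ₀ = 1/1201.8 = 0.000832 and τ_data = 20/1085.4 = 0.018426, so τ_n = 0.019258.
Rearranging for μ₀: μ₀ = (μ_n·τ_n − τ_data·x̄)/τ₀ = (459.7434·0.019258 − 0.018426·476.3) / 0.000832 = 0.077435/0.000832 ≈ 93.1.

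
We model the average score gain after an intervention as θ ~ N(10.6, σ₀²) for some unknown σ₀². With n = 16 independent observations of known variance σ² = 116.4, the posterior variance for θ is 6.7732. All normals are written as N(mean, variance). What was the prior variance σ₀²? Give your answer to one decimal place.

Posterior precision equals prior precision plus data precision: 1/σ_n² = 1/σ₀² + n/σ².
So 1/σ₀² = 1/6.7732 − 16/116.4 = 0.147641 − 0.137457 = 0.010184.
Hence σ₀² = 1/0.010184 ≈ 98.2.

σ₀² = 98.2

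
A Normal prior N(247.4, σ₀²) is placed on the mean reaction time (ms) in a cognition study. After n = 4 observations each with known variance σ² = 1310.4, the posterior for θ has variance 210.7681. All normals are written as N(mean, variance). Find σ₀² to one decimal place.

Posterior precision equals prior precision plus data precision: 1/σ_n² = 1/σ₀² + n/σ².
So 1/σ₀² = 1/210.7681 − 4/1310.4 = 0.004745 − 0.003053 = 0.001692.
Hence σ₀² = 1/0.001692 ≈ 591.0.

σ₀² = 591.0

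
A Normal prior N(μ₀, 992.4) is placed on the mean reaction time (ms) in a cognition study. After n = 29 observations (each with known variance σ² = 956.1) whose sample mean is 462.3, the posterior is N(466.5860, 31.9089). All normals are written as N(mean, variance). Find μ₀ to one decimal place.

With known observation variance, the Normal–Normal posterior has precision τ_n = τ₀ + n/σ² and mean μ_n = (τ₀μ₀ + (n/σ²)x̄)/τ_n.
Here τ₀ = 1/992.4 = 0.001008 and τ_data = 29/956.1 = 0.030332, so τ_n = 0.031340.
Rearranging for μ₀: μ₀ = (μ_n·τ_n − τ_data·x̄)/τ₀ = (466.5860·0.031340 − 0.030332·462.3) / 0.001008 = 0.600322/0.001008 ≈ 595.6.

μ₀ = 595.6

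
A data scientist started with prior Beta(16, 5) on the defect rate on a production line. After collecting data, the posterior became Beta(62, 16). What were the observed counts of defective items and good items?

Beta is conjugate to the binomial likelihood: posterior = Beta(a+s, b+f).
So s = 62 − 16 = 46 and f = 16 − 5 = 11.

46 defective items and 11 good items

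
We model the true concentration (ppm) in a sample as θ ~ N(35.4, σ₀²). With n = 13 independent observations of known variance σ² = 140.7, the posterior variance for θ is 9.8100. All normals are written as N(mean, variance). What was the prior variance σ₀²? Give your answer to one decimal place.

For the Normal–Normal model with known σ², precisions add: τ_n = τ₀ + n/σ².
So 1/σ₀² = 1/9.8100 − 13/140.7 = 0.101937 − 0.092395 = 0.009542.
Hence σ₀² = 1/0.009542 ≈ 104.8.

σ₀² = 104.8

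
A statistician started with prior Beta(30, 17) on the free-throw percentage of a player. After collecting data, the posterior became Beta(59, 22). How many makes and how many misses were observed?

29 makes and 5 misses

Beta is conjugate to the binomial likelihood: posterior = Beta(α+s, β+f).
So s = 59 − 30 = 29 and f = 22 − 17 = 5.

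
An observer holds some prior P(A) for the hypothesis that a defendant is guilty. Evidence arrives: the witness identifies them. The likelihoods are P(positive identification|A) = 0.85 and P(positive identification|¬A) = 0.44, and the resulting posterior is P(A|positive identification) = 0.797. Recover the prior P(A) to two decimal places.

In odds form, posterior odds = prior odds × likelihood ratio, so prior odds = posterior odds ÷ LR.
Posterior odds = 0.797/(1−0.797) = 3.9261. LR = 0.85/0.44 = 1.9318.
Prior odds = 3.9261/1.9318 = 2.0324, so P(A) = 2.0324/(1+2.0324) ≈ 0.67.

P(A) = 0.67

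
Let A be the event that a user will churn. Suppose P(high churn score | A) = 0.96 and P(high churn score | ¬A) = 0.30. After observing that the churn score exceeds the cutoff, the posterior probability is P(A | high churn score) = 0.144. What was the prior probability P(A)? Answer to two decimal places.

Bayes' rule in odds form gives O(A|E) = O(A)·[P(E|A)/P(E|¬A)], hence O(A) = O(A|E)/LR.
Posterior odds = 0.144/(1−0.144) = 0.1682. LR = 0.96/0.30 = 3.2000.
Prior odds = 0.1682/3.2000 = 0.0526, so P(A) = 0.0526/(1+0.0526) ≈ 0.05.

P(A) = 0.05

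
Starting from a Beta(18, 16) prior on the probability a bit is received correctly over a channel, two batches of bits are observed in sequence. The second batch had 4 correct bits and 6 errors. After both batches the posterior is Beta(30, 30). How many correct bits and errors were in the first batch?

8 correct bits and 8 errors

Sequential conjugate updates are equivalent to a single update on the pooled data, so total successes = posterior α − prior α and total failures = posterior β − prior β.
Total across both batches: 30−18=12 correct bits, 30−16=14 errors.
Subtract the second batch: 12−4=8 correct bits and 14−6=8 errors.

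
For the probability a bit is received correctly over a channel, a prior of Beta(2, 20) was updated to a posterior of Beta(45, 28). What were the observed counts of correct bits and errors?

43 correct bits and 8 errors

Beta is conjugate to the binomial likelihood: posterior = Beta(a+s, b+f).
Match parameters: s=45−2=43, f=28−20=8.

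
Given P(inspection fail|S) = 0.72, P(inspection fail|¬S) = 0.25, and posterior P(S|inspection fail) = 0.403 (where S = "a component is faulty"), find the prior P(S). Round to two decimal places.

P(S) = 0.19

Bayes' rule in odds form gives O(S|E) = O(S)·[P(E|S)/P(E|¬S)], hence O(S) = O(S|E)/LR.
Posterior odds = 0.403/(1−0.403) = 0.6750. LR = 0.72/0.25 = 2.8800.
Prior odds = 0.6750/2.8800 = 0.2344, so P(S) = 0.2344/(1+0.2344) ≈ 0.19.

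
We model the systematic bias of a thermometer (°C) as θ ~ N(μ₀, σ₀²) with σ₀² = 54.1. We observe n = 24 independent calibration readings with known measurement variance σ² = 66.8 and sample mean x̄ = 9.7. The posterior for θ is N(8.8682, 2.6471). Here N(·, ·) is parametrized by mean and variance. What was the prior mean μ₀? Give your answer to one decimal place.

μ₀ = -7.3

The posterior mean is a precision-weighted average: μ_n = (τ₀μ₀ + τ_data·x̄)/(τ₀+τ_data), with τ₀=1/σ₀² and τ_data=n/σ².
Here τ₀ = 1/54.1 = 0.018484 and τ_data = 24/66.8 = 0.359281, so τ_n = 0.377765.
Rearranging for μ₀: μ₀ = (μ_n·τ_n − τ_data·x̄)/τ₀ = (8.8682·0.377765 − 0.359281·9.7) / 0.018484 = -0.134930/0.018484 ≈ -7.3.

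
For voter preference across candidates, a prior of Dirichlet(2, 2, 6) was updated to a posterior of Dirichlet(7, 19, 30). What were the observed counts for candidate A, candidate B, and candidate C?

For a Dirichlet(α) prior with multinomial counts c, the posterior is Dirichlet(α + c) componentwise.
Counts are posterior − prior componentwise: 7−2=5, 19−2=17, 30−6=24.

counts (5, 17, 24)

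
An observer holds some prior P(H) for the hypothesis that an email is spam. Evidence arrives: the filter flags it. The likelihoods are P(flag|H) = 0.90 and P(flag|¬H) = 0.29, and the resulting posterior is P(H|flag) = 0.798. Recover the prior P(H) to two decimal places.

P(H) = 0.56

In odds form, posterior odds = prior odds × likelihood ratio, so prior odds = posterior odds ÷ LR.
Posterior odds = 0.798/(1−0.798) = 3.9505. LR = 0.90/0.29 = 3.1034.
Prior odds = 3.9505/3.1034 = 1.2730, so P(H) = 1.2730/(1+1.2730) ≈ 0.56.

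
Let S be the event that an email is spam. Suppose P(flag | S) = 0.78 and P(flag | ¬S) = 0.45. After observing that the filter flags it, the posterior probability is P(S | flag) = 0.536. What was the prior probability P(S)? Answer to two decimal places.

In odds form, posterior odds = prior odds × likelihood ratio, so prior odds = posterior odds ÷ LR.
Posterior odds = 0.536/(1−0.536) = 1.1552. LR = 0.78/0.45 = 1.7333.
Prior odds = 1.1552/1.7333 = 0.6665, so P(S) = 0.6665/(1+0.6665) ≈ 0.40.

P(S) = 0.40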